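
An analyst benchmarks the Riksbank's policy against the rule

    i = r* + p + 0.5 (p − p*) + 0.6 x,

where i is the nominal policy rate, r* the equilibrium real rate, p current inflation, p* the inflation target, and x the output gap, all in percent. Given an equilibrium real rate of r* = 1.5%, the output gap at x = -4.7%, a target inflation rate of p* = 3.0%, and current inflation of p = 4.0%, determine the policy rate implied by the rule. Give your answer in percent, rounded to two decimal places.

i = 1.5 + 4.0 + 0.5 × (4.0 − 3.0) + 0.6 × (-4.7)
   = 1.5 + 4 + 0.5 − 2.82 = 3.18

3.18%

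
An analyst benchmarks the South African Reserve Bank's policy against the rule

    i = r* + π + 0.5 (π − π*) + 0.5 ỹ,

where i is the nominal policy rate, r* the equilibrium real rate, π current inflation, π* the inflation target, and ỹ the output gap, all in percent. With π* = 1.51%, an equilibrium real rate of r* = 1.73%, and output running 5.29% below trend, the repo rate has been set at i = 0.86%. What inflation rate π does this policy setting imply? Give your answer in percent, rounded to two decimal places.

Output 5.29% below potential → ỹ = -5.29.
Collecting π: i = r* + (1 + 0.5) π − 0.5 π* + 0.5 ỹ
1.5 π = 0.86 − 1.73 + 0.5 × 1.51 − 0.5 × (-5.29) = 2.53
π = 2.53 / 1.5 = 1.69

1.69%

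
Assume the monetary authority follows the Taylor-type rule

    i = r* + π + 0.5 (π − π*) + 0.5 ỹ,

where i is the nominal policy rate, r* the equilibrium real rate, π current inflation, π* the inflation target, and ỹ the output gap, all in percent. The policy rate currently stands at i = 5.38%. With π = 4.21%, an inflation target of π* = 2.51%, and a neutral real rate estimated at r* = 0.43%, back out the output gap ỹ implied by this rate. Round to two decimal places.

-0.22%

0.5 ỹ = 5.38 − 0.43 − 4.21 − 0.5 × (4.21 − 2.51) = -0.11
ỹ = -0.11 / 0.5 = -0.22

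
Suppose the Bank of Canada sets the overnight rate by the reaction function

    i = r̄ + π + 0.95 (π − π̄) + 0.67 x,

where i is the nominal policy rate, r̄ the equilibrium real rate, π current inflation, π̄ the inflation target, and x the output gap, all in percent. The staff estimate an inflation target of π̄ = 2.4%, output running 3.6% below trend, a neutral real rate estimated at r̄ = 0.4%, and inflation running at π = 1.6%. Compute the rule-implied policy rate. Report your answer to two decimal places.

-1.17%

Output 3.6% below potential → x = -3.6.
i = 0.4 + 1.6 + 0.95 × (1.6 − 2.4) + 0.67 × (-3.6)
   = 0.4 + 1.6 − 0.76 − 2.412 = -1.17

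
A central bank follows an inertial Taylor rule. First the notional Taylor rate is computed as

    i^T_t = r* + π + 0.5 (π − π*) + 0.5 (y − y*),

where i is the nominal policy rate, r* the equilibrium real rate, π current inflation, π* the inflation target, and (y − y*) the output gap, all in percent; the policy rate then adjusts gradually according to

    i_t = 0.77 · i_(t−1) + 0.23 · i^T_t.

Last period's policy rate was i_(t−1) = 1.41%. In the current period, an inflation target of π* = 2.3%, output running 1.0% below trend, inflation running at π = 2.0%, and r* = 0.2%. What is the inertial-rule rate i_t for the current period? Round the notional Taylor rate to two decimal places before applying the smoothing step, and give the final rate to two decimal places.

1.44%

Output 1.0% below potential → (y − y*) = -1.0.
i^T_t = 0.2 + 2.0 + 0.5 × (2.0 − 2.3) + 0.5 × (-1.0)
   = 0.2 + 2 − 0.15 − 0.5 = 1.55
i_t = 0.77 × 1.41 + 0.23 × 1.55 = 1.0857 + 0.3565 = 1.44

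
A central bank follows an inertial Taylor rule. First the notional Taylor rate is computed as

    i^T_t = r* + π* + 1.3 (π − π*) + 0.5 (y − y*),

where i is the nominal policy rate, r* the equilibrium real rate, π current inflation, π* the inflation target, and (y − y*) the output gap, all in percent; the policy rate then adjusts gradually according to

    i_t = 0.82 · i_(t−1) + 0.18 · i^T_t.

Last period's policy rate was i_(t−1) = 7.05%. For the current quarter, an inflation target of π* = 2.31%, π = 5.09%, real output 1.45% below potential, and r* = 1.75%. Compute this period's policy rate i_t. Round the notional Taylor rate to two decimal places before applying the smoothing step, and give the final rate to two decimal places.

7.03%

Output 1.45% below potential → (y − y*) = -1.45.
i^T_t = 1.75 + 2.31 + 1.3 × (5.09 − 2.31) + 0.5 × (-1.45)
   = 1.75 + 2.31 + 3.614 − 0.725 = 6.95
i_t = 0.82 × 7.05 + 0.18 × 6.95 = 5.781 + 1.251 = 7.03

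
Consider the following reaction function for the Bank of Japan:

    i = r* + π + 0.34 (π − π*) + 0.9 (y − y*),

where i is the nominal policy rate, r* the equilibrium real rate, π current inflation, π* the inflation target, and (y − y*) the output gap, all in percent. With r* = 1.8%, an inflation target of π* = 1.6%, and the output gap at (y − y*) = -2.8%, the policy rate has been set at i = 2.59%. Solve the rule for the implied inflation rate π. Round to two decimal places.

Collecting π: i = r* + (1 + 0.34) π − 0.34 π* + 0.9 (y − y*)
1.34 π = 2.59 − 1.8 + 0.34 × 1.6 − 0.9 × (-2.8) = 3.854
π = 3.854 / 1.34 = 2.88

2.88%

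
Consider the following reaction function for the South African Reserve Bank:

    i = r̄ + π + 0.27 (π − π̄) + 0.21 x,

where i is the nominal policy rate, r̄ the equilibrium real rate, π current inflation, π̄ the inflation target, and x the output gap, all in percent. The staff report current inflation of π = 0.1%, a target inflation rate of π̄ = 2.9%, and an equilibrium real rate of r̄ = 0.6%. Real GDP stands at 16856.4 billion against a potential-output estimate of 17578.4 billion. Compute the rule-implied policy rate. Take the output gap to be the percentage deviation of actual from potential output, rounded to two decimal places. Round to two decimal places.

-0.92%

Output gap = 100 × (16856.4 − 17578.4) / 17578.4 = -4.11%.
i = 0.60 + 0.10 + 0.27 × (0.10 − 2.90) + 0.21 × (-4.11)
   = 0.60 + 0.1 − 0.756 − 0.8631 = -0.92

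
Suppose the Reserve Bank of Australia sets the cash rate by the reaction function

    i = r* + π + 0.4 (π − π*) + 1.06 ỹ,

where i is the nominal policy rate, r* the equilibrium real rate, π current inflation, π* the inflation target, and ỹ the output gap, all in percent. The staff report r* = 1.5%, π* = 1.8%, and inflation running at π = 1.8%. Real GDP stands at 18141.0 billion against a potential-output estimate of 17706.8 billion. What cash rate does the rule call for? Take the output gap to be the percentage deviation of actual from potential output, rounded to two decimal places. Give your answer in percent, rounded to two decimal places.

Output gap = 100 × (18141.0 − 17706.8) / 17706.8 = 2.45%.
i = 1.50 + 1.80 + 0.4 × (1.80 − 1.80) + 1.06 × 2.45
   = 1.50 + 1.8 + 0 + 2.597 = 5.90

5.90%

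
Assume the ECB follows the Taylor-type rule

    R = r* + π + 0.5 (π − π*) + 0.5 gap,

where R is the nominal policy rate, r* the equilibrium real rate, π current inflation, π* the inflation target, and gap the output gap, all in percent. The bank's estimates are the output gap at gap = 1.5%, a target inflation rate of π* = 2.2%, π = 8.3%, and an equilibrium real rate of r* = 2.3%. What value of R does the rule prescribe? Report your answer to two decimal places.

R = 2.3 + 8.3 + 0.5 × (8.3 − 2.2) + 0.5 × 1.5
   = 2.3 + 8.3 + 3.05 + 0.75 = 14.40

14.40%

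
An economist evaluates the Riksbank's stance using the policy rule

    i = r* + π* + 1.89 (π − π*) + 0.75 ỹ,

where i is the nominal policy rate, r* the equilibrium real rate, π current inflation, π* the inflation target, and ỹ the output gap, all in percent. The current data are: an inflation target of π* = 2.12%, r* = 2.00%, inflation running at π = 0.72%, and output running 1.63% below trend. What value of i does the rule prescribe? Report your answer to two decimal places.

0.25%

Output 1.63% below potential → ỹ = -1.63.
i = 2.00 + 2.12 + 1.89 × (0.72 − 2.12) + 0.75 × (-1.63)
   = 2.00 + 2.12 − 2.646 − 1.2225 = 0.25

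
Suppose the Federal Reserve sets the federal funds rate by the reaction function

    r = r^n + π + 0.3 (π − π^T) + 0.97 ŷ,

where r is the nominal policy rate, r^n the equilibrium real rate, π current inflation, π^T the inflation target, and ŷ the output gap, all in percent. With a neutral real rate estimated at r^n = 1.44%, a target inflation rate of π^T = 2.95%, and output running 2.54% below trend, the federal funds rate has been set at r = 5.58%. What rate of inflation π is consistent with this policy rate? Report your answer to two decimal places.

Output 2.54% below potential → ŷ = -2.54.
Collecting π: r = r^n + (1 + 0.3) π − 0.3 π^T + 0.97 ŷ
1.3 π = 5.58 − 1.44 + 0.3 × 2.95 − 0.97 × (-2.54) = 7.4888
π = 7.4888 / 1.3 = 5.76

5.76%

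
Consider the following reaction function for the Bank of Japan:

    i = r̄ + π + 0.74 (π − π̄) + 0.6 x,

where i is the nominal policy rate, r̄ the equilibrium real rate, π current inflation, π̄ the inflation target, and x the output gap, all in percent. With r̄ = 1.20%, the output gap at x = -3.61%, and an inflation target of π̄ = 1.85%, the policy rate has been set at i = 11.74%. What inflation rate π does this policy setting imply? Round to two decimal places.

8.09%

Collecting π: i = r̄ + (1 + 0.74) π − 0.74 π̄ + 0.6 x
1.74 π = 11.74 − 1.20 + 0.74 × 1.85 − 0.6 × (-3.61) = 14.075
π = 14.075 / 1.74 = 8.09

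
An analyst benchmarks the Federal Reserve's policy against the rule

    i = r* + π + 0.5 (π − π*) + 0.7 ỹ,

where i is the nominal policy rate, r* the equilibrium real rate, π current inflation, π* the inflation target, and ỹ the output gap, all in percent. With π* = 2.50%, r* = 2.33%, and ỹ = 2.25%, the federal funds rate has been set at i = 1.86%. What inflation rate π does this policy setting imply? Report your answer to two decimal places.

Collecting π: i = r* + (1 + 0.5) π − 0.5 π* + 0.7 ỹ
1.5 π = 1.86 − 2.33 + 0.5 × 2.50 − 0.7 × 2.25 = -0.795
π = -0.795 / 1.5 = -0.53

-0.53%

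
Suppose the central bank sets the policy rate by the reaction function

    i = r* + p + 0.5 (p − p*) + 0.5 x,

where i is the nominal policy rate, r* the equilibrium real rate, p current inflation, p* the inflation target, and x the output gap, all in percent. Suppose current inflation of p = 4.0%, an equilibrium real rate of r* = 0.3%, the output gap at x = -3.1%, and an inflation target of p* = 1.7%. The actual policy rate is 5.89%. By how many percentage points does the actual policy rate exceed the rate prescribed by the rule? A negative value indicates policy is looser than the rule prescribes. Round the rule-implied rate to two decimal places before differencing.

i = 0.3 + 4.0 + 0.5 × (4.0 − 1.7) + 0.5 × (-3.1)
   = 0.3 + 4 + 1.15 − 1.55 = 3.90
Deviation = 5.89 − 3.90 = 1.99 pp.

1.99 pp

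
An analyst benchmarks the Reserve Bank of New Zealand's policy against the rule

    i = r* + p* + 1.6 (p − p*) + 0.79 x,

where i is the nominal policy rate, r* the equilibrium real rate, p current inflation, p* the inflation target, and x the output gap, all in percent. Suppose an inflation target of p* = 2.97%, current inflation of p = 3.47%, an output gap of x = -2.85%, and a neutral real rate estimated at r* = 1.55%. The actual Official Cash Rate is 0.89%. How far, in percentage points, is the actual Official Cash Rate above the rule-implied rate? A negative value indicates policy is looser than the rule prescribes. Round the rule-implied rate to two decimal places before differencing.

-2.18 pp

i = 1.55 + 2.97 + 1.6 × (3.47 − 2.97) + 0.79 × (-2.85)
   = 1.55 + 2.97 + 0.8 − 2.2515 = 3.07
Deviation = 0.89 − 3.07 = -2.18 pp.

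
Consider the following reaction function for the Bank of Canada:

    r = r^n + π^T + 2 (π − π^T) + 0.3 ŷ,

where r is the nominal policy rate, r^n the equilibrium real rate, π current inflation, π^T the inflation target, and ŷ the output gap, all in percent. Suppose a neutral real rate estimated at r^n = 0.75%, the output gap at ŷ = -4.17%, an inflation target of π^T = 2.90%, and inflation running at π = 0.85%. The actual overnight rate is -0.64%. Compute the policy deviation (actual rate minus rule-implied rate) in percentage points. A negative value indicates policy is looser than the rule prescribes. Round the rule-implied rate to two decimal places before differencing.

r = 0.75 + 2.90 + 2 × (0.85 − 2.90) + 0.3 × (-4.17)
   = 0.75 + 2.9 − 4.1 − 1.251 = -1.70
Deviation = -0.64 − (-1.70) = 1.06 pp.

1.06 pp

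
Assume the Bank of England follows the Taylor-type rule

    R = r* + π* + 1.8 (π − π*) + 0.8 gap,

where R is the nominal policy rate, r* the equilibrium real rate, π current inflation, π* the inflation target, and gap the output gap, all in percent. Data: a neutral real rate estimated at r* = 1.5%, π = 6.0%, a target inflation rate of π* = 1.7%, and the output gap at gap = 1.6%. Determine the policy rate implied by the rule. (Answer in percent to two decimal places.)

R = 1.5 + 1.7 + 1.8 × (6.0 − 1.7) + 0.8 × 1.6
   = 1.5 + 1.7 + 7.74 + 1.28 = 12.22

12.22%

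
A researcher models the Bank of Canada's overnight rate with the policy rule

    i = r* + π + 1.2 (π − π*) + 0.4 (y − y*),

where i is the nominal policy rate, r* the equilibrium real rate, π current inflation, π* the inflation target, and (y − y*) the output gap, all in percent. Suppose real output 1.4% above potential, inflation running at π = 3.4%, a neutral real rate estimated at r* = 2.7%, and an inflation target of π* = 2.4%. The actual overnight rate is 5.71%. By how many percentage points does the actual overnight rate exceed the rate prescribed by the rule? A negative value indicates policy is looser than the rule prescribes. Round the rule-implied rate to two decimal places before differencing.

Output 1.4% above potential → (y − y*) = 1.4.
i = 2.7 + 3.4 + 1.2 × (3.4 − 2.4) + 0.4 × 1.4
   = 2.7 + 3.4 + 1.2 + 0.56 = 7.86
Deviation = 5.71 − 7.86 = -2.15 pp.

-2.15 pp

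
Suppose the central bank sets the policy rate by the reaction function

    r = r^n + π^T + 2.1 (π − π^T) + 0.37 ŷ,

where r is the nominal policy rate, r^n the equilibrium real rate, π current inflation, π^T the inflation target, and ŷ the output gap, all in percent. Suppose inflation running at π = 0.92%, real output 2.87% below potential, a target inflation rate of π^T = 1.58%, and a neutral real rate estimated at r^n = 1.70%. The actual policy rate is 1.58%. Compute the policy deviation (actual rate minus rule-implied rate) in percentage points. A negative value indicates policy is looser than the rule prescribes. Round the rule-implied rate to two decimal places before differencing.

0.75 pp

Output 2.87% below potential → ŷ = -2.87.
r = 1.70 + 1.58 + 2.1 × (0.92 − 1.58) + 0.37 × (-2.87)
   = 1.70 + 1.58 − 1.386 − 1.0619 = 0.83
Deviation = 1.58 − 0.83 = 0.75 pp.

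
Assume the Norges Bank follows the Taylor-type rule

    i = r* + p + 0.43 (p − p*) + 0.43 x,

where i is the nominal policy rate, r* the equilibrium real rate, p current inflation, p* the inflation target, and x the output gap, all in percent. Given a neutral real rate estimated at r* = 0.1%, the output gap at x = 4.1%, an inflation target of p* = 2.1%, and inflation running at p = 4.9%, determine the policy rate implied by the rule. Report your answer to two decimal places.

i = 0.1 + 4.9 + 0.43 × (4.9 − 2.1) + 0.43 × 4.1
   = 0.1 + 4.9 + 1.204 + 1.763 = 7.97

7.97%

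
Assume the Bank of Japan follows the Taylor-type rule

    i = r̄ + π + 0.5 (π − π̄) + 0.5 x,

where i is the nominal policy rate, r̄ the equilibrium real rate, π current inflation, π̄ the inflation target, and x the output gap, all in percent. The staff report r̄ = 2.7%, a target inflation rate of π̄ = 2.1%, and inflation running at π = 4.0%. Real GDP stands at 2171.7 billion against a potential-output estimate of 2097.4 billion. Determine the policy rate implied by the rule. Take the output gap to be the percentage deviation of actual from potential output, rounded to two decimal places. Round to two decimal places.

9.42%

Output gap = 100 × (2171.7 − 2097.4) / 2097.4 = 3.54%.
i = 2.70 + 4.00 + 0.5 × (4.00 − 2.10) + 0.5 × 3.54
   = 2.70 + 4 + 0.95 + 1.77 = 9.42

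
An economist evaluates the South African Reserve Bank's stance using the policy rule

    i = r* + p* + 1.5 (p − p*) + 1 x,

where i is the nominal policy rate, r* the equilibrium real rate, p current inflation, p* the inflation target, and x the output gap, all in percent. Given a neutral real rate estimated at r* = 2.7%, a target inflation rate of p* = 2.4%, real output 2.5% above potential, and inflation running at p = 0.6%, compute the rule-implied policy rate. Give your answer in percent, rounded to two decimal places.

4.90%

Output 2.5% above potential → x = 2.5.
i = 2.7 + 2.4 + 1.5 × (0.6 − 2.4) + 1 × 2.5
   = 2.7 + 2.4 − 2.7 + 2.5 = 4.90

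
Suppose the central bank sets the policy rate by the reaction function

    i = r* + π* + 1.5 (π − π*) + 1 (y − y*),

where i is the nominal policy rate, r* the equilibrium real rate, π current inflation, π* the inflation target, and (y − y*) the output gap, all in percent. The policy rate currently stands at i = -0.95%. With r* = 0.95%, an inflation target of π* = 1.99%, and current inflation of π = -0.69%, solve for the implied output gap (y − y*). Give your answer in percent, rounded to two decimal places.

0.13%

1 (y − y*) = -0.95 − 0.95 − 1.99 − 1.5 × ((-0.69) − 1.99) = 0.13
(y − y*) = 0.13 / 1 = 0.13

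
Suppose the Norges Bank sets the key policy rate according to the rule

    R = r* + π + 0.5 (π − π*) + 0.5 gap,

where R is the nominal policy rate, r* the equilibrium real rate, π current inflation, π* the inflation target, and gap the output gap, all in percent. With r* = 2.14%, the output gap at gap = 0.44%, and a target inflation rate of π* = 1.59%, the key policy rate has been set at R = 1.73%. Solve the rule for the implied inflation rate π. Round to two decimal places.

Collecting π: R = r* + (1 + 0.5) π − 0.5 π* + 0.5 gap
1.5 π = 1.73 − 2.14 + 0.5 × 1.59 − 0.5 × 0.44 = 0.165
π = 0.165 / 1.5 = 0.11

0.11%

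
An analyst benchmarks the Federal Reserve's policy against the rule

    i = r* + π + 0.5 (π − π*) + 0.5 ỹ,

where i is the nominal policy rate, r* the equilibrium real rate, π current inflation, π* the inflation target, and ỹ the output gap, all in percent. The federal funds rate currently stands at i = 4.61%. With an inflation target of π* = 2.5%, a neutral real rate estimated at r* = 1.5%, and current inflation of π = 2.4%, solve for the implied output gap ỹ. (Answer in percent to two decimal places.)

0.5 ỹ = 4.61 − 1.5 − 2.4 − 0.5 × (2.4 − 2.5) = 0.76
ỹ = 0.76 / 0.5 = 1.52

1.52%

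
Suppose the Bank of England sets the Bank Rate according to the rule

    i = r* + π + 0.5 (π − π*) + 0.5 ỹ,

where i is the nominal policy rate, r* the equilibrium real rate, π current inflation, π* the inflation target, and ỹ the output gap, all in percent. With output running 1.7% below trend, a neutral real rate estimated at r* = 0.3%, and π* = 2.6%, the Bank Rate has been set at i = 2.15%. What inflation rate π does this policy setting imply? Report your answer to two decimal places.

Output 1.7% below potential → ỹ = -1.7.
Collecting π: i = r* + (1 + 0.5) π − 0.5 π* + 0.5 ỹ
1.5 π = 2.15 − 0.3 + 0.5 × 2.6 − 0.5 × (-1.7) = 4
π = 4 / 1.5 = 2.67

2.67%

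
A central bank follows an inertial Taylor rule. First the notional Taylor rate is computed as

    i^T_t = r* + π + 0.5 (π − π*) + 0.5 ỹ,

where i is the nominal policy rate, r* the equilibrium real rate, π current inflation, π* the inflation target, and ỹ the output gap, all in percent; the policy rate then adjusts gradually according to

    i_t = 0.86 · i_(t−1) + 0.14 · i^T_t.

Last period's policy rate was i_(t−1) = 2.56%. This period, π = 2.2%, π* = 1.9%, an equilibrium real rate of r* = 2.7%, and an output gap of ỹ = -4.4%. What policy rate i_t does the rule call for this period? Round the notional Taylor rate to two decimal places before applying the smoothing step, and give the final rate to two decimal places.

2.60%

i^T_t = 2.7 + 2.2 + 0.5 × (2.2 − 1.9) + 0.5 × (-4.4)
   = 2.7 + 2.2 + 0.15 − 2.2 = 2.85
i_t = 0.86 × 2.56 + 0.14 × 2.85 = 2.2016 + 0.399 = 2.60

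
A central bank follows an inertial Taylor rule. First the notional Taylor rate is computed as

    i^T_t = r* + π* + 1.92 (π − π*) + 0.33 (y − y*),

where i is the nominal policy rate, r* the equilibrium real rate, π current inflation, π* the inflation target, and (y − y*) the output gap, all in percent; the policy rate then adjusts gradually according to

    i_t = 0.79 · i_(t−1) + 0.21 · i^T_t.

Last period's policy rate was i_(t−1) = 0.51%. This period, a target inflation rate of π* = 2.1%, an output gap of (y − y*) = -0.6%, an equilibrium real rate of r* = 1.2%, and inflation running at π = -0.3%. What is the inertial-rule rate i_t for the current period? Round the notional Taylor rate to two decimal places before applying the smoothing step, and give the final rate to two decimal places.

i^T_t = 1.2 + 2.1 + 1.92 × (-0.3 − 2.1) + 0.33 × (-0.6)
   = 1.2 + 2.1 − 4.608 − 0.198 = -1.51
i_t = 0.79 × 0.51 + 0.21 × (-1.51) = 0.4029 − 0.3171 = 0.09

0.09%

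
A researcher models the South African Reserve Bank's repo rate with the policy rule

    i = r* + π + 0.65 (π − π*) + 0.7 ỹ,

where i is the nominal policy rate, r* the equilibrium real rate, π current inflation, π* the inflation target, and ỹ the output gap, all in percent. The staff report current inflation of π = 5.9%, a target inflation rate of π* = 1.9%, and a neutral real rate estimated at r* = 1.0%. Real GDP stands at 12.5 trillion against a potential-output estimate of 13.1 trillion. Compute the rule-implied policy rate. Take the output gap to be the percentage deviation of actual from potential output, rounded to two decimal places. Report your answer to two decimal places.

Output gap = 100 × (12.5 − 13.1) / 13.1 = -4.58%.
i = 1.00 + 5.90 + 0.65 × (5.90 − 1.90) + 0.7 × (-4.58)
   = 1.00 + 5.9 + 2.6 − 3.206 = 6.29

6.29%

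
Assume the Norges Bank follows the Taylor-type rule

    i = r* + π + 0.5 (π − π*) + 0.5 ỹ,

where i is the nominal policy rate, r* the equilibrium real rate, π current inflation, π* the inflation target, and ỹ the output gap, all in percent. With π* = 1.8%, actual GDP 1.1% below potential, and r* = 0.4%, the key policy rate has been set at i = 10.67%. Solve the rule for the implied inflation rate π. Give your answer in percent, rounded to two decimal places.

7.81%

Output 1.1% below potential → ỹ = -1.1.
Collecting π: i = r* + (1 + 0.5) π − 0.5 π* + 0.5 ỹ
1.5 π = 10.67 − 0.4 + 0.5 × 1.8 − 0.5 × (-1.1) = 11.72
π = 11.72 / 1.5 = 7.81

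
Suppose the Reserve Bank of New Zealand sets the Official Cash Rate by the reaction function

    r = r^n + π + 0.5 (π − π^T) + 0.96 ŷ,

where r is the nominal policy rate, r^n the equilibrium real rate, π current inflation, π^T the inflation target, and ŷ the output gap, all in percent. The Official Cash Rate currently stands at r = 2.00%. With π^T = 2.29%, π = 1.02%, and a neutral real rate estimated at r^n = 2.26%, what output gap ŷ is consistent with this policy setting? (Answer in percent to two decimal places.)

-0.67%

0.96 ŷ = 2.00 − 2.26 − 1.02 − 0.5 × (1.02 − 2.29) = -0.645
ŷ = -0.645 / 0.96 = -0.67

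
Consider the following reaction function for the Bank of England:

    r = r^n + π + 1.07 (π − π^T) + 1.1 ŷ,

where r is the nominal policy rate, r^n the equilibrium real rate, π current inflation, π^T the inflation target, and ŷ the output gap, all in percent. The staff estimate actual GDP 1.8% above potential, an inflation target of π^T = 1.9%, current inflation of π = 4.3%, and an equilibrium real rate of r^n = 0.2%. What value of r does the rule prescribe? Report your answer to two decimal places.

9.05%

Output 1.8% above potential → ŷ = 1.8.
r = 0.2 + 4.3 + 1.07 × (4.3 − 1.9) + 1.1 × 1.8
   = 0.2 + 4.3 + 2.568 + 1.98 = 9.05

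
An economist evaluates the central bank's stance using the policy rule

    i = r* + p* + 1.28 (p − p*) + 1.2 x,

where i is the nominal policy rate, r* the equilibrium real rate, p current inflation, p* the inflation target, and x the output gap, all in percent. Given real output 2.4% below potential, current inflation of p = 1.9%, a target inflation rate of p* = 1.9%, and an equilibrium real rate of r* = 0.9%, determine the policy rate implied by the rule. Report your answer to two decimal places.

Output 2.4% below potential → x = -2.4.
i = 0.9 + 1.9 + 1.28 × (1.9 − 1.9) + 1.2 × (-2.4)
   = 0.9 + 1.9 + 0 − 2.88 = -0.08

-0.08%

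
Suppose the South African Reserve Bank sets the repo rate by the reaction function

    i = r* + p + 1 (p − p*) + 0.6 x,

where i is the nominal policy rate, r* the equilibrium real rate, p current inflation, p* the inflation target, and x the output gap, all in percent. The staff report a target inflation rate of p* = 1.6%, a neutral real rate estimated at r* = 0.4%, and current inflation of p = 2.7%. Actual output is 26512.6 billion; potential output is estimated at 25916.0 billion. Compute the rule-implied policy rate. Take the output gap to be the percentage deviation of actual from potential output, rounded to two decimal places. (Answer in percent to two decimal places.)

Output gap = 100 × (26512.6 − 25916.0) / 25916.0 = 2.30%.
i = 0.40 + 2.70 + 1 × (2.70 − 1.60) + 0.6 × 2.30
   = 0.40 + 2.7 + 1.1 + 1.38 = 5.58

5.58%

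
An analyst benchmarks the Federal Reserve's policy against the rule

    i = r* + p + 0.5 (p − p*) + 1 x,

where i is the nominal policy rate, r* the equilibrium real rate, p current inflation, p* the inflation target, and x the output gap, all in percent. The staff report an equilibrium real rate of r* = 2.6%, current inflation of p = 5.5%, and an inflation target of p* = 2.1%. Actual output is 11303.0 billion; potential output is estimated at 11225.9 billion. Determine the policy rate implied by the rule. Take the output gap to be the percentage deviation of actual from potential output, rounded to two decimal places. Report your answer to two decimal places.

Output gap = 100 × (11303.0 − 11225.9) / 11225.9 = 0.69%.
i = 2.60 + 5.50 + 0.5 × (5.50 − 2.10) + 1 × 0.69
   = 2.60 + 5.5 + 1.7 + 0.69 = 10.49

10.49%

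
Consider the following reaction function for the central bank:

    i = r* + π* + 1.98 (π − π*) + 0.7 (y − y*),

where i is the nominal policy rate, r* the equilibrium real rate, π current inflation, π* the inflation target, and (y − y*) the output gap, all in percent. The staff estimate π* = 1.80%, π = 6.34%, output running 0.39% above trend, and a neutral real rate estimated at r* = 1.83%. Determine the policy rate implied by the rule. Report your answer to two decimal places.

Output 0.39% above potential → (y − y*) = 0.39.
i = 1.83 + 1.80 + 1.98 × (6.34 − 1.80) + 0.7 × 0.39
   = 1.83 + 1.8 + 8.9892 + 0.273 = 12.89

12.89%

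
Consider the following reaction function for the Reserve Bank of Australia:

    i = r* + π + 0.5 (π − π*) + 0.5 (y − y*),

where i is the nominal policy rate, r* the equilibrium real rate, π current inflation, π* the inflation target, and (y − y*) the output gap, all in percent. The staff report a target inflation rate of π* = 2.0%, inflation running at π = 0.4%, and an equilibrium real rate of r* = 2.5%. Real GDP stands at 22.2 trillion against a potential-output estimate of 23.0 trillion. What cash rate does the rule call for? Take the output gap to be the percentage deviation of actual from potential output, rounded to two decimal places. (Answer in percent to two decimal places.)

0.36%

Output gap = 100 × (22.2 − 23.0) / 23.0 = -3.48%.
i = 2.50 + 0.40 + 0.5 × (0.40 − 2.00) + 0.5 × (-3.48)
   = 2.50 + 0.4 − 0.8 − 1.74 = 0.36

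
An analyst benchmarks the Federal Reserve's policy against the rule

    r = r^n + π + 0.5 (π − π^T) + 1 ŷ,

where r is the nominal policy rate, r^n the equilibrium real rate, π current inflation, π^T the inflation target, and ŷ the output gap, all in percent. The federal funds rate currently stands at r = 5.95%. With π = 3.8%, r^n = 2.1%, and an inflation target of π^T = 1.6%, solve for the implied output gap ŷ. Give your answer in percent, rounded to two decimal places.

1 ŷ = 5.95 − 2.1 − 3.8 − 0.5 × (3.8 − 1.6) = -1.05
ŷ = -1.05 / 1 = -1.05

-1.05%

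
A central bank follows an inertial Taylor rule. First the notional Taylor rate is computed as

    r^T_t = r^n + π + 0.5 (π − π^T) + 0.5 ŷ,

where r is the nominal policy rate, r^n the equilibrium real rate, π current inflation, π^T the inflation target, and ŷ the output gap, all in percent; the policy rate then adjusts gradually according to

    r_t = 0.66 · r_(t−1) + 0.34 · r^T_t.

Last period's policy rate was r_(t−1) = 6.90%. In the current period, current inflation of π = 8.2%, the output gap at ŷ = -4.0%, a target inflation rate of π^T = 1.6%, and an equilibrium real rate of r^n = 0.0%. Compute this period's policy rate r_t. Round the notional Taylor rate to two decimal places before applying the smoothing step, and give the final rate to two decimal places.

7.78%

r^T_t = 0.0 + 8.2 + 0.5 × (8.2 − 1.6) + 0.5 × (-4.0)
   = 0.0 + 8.2 + 3.3 − 2 = 9.50
r_t = 0.66 × 6.90 + 0.34 × 9.50 = 4.554 + 3.23 = 7.78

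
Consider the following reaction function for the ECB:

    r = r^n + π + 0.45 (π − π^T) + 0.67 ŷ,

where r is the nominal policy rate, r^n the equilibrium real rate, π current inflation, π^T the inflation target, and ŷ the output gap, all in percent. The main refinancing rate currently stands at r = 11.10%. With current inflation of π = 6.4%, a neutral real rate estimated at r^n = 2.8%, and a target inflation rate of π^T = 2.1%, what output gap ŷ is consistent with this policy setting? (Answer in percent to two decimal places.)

0.67 ŷ = 11.10 − 2.8 − 6.4 − 0.45 × (6.4 − 2.1) = -0.035
ŷ = -0.035 / 0.67 = -0.05

-0.05%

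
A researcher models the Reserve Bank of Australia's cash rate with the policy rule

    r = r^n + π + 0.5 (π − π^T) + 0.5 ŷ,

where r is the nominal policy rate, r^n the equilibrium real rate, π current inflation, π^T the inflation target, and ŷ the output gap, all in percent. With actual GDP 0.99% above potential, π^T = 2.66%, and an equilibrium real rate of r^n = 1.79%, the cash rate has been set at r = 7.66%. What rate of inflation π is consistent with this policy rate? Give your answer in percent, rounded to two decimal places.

Output 0.99% above potential → ŷ = 0.99.
Collecting π: r = r^n + (1 + 0.5) π − 0.5 π^T + 0.5 ŷ
1.5 π = 7.66 − 1.79 + 0.5 × 2.66 − 0.5 × 0.99 = 6.705
π = 6.705 / 1.5 = 4.47

4.47%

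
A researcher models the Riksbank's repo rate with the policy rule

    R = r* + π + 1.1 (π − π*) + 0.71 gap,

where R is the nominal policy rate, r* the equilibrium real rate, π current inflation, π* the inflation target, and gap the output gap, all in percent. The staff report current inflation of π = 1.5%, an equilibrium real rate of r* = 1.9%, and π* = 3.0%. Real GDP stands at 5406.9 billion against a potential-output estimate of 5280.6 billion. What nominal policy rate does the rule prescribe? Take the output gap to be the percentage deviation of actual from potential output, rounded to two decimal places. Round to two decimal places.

Output gap = 100 × (5406.9 − 5280.6) / 5280.6 = 2.39%.
R = 1.90 + 1.50 + 1.1 × (1.50 − 3.00) + 0.71 × 2.39
   = 1.90 + 1.5 − 1.65 + 1.6969 = 3.45

3.45%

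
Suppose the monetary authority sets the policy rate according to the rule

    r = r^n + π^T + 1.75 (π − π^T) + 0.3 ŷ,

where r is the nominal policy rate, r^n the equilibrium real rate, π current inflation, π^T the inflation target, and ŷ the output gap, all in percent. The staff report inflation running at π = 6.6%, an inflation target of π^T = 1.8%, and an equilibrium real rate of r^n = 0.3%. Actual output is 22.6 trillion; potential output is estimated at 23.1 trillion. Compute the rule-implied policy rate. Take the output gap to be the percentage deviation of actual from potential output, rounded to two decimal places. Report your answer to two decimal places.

Output gap = 100 × (22.6 − 23.1) / 23.1 = -2.16%.
r = 0.30 + 1.80 + 1.75 × (6.60 − 1.80) + 0.3 × (-2.16)
   = 0.30 + 1.8 + 8.4 − 0.648 = 9.85

9.85%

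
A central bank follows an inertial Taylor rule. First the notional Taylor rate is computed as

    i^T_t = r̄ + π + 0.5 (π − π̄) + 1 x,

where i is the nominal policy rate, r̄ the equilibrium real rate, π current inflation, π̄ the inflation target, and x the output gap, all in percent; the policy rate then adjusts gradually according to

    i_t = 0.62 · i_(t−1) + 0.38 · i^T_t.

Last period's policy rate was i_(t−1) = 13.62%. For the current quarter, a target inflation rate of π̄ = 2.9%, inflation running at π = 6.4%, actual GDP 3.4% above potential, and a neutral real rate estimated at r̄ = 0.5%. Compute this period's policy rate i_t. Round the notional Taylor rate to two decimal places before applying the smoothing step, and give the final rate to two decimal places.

13.02%

Output 3.4% above potential → x = 3.4.
i^T_t = 0.5 + 6.4 + 0.5 × (6.4 − 2.9) + 1 × 3.4
   = 0.5 + 6.4 + 1.75 + 3.4 = 12.05
i_t = 0.62 × 13.62 + 0.38 × 12.05 = 8.4444 + 4.579 = 13.02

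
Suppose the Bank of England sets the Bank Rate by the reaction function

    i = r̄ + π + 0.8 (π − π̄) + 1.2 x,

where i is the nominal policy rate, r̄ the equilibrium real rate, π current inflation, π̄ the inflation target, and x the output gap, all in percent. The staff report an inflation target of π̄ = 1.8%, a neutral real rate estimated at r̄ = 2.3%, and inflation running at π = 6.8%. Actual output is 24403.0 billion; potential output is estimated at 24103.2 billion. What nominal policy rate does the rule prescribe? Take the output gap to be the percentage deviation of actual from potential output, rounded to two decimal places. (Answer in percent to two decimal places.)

14.59%

Output gap = 100 × (24403.0 − 24103.2) / 24103.2 = 1.24%.
i = 2.30 + 6.80 + 0.8 × (6.80 − 1.80) + 1.2 × 1.24
   = 2.30 + 6.8 + 4 + 1.488 = 14.59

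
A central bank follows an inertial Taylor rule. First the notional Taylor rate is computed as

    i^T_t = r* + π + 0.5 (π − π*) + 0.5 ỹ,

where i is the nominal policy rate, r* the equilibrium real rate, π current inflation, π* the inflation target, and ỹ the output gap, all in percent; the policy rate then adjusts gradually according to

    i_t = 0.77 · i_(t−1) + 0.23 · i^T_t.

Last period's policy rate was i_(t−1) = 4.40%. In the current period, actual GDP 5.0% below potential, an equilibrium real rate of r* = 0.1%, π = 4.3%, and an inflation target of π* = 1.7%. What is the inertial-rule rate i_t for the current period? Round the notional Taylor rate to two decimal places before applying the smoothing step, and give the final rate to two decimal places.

4.12%

Output 5.0% below potential → ỹ = -5.0.
i^T_t = 0.1 + 4.3 + 0.5 × (4.3 − 1.7) + 0.5 × (-5.0)
   = 0.1 + 4.3 + 1.3 − 2.5 = 3.20
i_t = 0.77 × 4.40 + 0.23 × 3.20 = 3.388 + 0.736 = 4.12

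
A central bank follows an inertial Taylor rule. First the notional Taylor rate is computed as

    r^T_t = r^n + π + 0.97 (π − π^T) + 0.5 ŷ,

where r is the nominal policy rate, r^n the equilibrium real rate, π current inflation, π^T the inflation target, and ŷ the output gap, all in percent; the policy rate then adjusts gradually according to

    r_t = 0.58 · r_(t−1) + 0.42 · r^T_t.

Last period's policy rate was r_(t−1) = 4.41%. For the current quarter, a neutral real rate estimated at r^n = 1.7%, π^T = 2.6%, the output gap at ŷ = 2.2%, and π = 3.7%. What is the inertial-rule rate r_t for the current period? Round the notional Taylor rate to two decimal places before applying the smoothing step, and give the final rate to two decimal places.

5.74%

r^T_t = 1.7 + 3.7 + 0.97 × (3.7 − 2.6) + 0.5 × 2.2
   = 1.7 + 3.7 + 1.067 + 1.1 = 7.57
r_t = 0.58 × 4.41 + 0.42 × 7.57 = 2.5578 + 3.1794 = 5.74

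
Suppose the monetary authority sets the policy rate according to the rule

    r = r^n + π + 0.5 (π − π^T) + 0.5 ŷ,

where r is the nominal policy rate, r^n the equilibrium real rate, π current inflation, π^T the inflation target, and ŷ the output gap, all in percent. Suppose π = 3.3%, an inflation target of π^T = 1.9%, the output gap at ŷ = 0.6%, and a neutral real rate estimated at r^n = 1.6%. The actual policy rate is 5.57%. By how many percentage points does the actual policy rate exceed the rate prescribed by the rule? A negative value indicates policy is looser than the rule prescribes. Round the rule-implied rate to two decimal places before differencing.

-0.33 pp

r = 1.6 + 3.3 + 0.5 × (3.3 − 1.9) + 0.5 × 0.6
   = 1.6 + 3.3 + 0.7 + 0.3 = 5.90
Deviation = 5.57 − 5.90 = -0.33 pp.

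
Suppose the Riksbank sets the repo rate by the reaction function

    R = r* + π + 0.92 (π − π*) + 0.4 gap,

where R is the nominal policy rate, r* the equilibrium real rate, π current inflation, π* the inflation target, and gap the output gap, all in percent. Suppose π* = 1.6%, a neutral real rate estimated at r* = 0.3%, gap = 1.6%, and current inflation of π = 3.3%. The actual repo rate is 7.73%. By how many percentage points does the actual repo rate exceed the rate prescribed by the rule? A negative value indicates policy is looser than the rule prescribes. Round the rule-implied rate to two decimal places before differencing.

1.93 pp

R = 0.3 + 3.3 + 0.92 × (3.3 − 1.6) + 0.4 × 1.6
   = 0.3 + 3.3 + 1.564 + 0.64 = 5.80
Deviation = 7.73 − 5.80 = 1.93 pp.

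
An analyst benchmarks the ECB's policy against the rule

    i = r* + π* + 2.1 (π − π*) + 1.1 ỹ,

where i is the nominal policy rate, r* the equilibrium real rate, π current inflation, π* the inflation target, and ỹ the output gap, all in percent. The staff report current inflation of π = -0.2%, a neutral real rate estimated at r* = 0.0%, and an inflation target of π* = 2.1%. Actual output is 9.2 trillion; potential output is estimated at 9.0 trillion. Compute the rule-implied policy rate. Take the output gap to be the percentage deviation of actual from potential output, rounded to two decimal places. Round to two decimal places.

Output gap = 100 × (9.2 − 9.0) / 9.0 = 2.22%.
i = 0.00 + 2.10 + 2.1 × (-0.20 − 2.10) + 1.1 × 2.22
   = 0.00 + 2.1 − 4.83 + 2.442 = -0.29

-0.29%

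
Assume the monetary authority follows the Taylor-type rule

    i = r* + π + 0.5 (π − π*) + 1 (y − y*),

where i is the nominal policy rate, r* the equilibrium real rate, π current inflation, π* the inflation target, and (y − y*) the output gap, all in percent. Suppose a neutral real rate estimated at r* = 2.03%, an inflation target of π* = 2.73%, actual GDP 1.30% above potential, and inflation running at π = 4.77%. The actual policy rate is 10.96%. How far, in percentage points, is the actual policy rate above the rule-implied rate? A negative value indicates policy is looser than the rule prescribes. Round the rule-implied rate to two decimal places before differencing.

Output 1.30% above potential → (y − y*) = 1.30.
i = 2.03 + 4.77 + 0.5 × (4.77 − 2.73) + 1 × 1.30
   = 2.03 + 4.77 + 1.02 + 1.3 = 9.12
Deviation = 10.96 − 9.12 = 1.84 pp.

1.84 pp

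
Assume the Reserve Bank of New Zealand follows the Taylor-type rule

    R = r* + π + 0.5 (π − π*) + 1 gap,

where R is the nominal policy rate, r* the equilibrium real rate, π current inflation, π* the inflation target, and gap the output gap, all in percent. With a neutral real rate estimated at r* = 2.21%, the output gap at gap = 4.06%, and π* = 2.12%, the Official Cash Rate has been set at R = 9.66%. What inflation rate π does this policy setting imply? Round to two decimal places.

2.97%

Collecting π: R = r* + (1 + 0.5) π − 0.5 π* + 1 gap
1.5 π = 9.66 − 2.21 + 0.5 × 2.12 − 1 × 4.06 = 4.45
π = 4.45 / 1.5 = 2.97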